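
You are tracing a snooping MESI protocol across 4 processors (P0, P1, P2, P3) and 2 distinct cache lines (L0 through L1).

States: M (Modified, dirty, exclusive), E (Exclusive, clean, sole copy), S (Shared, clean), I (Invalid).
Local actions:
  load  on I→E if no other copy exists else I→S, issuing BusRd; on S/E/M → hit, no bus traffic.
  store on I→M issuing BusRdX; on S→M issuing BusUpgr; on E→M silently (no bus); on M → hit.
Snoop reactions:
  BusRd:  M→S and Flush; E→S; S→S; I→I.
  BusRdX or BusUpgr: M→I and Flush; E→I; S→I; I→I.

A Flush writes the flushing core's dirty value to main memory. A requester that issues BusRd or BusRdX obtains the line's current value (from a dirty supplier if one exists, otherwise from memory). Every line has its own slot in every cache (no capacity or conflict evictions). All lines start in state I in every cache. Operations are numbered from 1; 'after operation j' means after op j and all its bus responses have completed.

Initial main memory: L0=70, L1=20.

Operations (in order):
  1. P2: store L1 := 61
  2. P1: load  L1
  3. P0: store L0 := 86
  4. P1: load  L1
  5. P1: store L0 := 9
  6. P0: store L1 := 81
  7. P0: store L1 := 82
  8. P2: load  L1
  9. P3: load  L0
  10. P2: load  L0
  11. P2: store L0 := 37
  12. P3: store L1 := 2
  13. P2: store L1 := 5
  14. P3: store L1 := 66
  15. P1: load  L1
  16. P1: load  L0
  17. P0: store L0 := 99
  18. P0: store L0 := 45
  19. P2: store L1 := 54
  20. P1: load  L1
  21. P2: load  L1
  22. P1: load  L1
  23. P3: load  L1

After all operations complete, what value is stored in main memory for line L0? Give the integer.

memory[L0] = 37

[1] P2: store L1 := 61 | P0:I, P1:I, P2:M(61), P3:I | bus: BusRdX
[2] P1: load  L1 | P0:I, P1:S(61), P2:S(61), P3:I | bus: BusRd,Flush
[3] P0: store L0 := 86 | P0:M(86), P1:I, P2:I, P3:I | bus: BusRdX
[4] P1: load  L1 | P0:I, P1:S(61), P2:S(61), P3:I | bus: none
[5] P1: store L0 := 9 | P0:I, P1:M(9), P2:I, P3:I | bus: BusRdX,Flush
[6] P0: store L1 := 81 | P0:M(81), P1:I, P2:I, P3:I | bus: BusRdX
[7] P0: store L1 := 82 | P0:M(82), P1:I, P2:I, P3:I | bus: none
[8] P2: load  L1 | P0:S(82), P1:I, P2:S(82), P3:I | bus: BusRd,Flush
[9] P3: load  L0 | P0:I, P1:S(9), P2:I, P3:S(9) | bus: BusRd,Flush
[10] P2: load  L0 | P0:I, P1:S(9), P2:S(9), P3:S(9) | bus: BusRd
[11] P2: store L0 := 37 | P0:I, P1:I, P2:M(37), P3:I | bus: BusUpgr
[12] P3: store L1 := 2 | P0:I, P1:I, P2:I, P3:M(2) | bus: BusRdX
[13] P2: store L1 := 5 | P0:I, P1:I, P2:M(5), P3:I | bus: BusRdX,Flush
[14] P3: store L1 := 66 | P0:I, P1:I, P2:I, P3:M(66) | bus: BusRdX,Flush
[15] P1: load  L1 | P0:I, P1:S(66), P2:I, P3:S(66) | bus: BusRd,Flush
[16] P1: load  L0 | P0:I, P1:S(37), P2:S(37), P3:I | bus: BusRd,Flush
[17] P0: store L0 := 99 | P0:M(99), P1:I, P2:I, P3:I | bus: BusRdX
[18] P0: store L0 := 45 | P0:M(45), P1:I, P2:I, P3:I | bus: none
[19] P2: store L1 := 54 | P0:I, P1:I, P2:M(54), P3:I | bus: BusRdX
[20] P1: load  L1 | P0:I, P1:S(54), P2:S(54), P3:I | bus: BusRd,Flush
[21] P2: load  L1 | P0:I, P1:S(54), P2:S(54), P3:I | bus: none
[22] P1: load  L1 | P0:I, P1:S(54), P2:S(54), P3:I | bus: none
[23] P3: load  L1 | P0:I, P1:S(54), P2:S(54), P3:S(54) | bus: BusRd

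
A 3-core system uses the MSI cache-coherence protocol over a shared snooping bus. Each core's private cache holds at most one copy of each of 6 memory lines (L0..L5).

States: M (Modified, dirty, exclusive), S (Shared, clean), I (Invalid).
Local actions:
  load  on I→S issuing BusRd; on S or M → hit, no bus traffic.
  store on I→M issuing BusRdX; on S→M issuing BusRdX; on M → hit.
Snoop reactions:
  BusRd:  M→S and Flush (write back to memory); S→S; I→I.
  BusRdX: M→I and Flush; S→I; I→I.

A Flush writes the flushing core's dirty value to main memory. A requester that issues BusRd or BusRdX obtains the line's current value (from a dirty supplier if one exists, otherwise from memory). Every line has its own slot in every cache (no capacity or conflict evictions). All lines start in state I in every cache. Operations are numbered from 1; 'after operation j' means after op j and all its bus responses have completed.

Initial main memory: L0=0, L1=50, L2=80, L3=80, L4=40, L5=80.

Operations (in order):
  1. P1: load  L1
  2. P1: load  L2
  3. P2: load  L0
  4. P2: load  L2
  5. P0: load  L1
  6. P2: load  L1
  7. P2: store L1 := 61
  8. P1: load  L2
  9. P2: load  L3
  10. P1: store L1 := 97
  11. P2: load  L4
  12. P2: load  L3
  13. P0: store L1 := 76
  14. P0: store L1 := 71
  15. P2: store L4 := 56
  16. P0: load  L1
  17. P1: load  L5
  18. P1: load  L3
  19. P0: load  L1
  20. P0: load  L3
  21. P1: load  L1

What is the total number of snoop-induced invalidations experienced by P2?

invalidations = 1

1. P1: load  L1  bus=[BusRd]  L1: P0=I P1=S P2=I  mem[L1]=50
2. P1: load  L2  bus=[BusRd]  L2: P0=I P1=S P2=I  mem[L2]=80
3. P2: load  L0  bus=[BusRd]  L0: P0=I P1=I P2=S  mem[L0]=0
4. P2: load  L2  bus=[BusRd]  L2: P0=I P1=S P2=S  mem[L2]=80
5. P0: load  L1  bus=[BusRd]  L1: P0=S P1=S P2=I  mem[L1]=50
6. P2: load  L1  bus=[BusRd]  L1: P0=S P1=S P2=S  mem[L1]=50
7. P2: store L1 := 61  bus=[BusRdX]  L1: P0=I P1=I P2=M  mem[L1]=50
8. P1: load  L2  bus=[-]  L2: P0=I P1=S P2=S  mem[L2]=80
9. P2: load  L3  bus=[BusRd]  L3: P0=I P1=I P2=S  mem[L3]=80
10. P1: store L1 := 97  bus=[BusRdX,Flush]  L1: P0=I P1=M P2=I  mem[L1]=61
11. P2: load  L4  bus=[BusRd]  L4: P0=I P1=I P2=S  mem[L4]=40
12. P2: load  L3  bus=[-]  L3: P0=I P1=I P2=S  mem[L3]=80
13. P0: store L1 := 76  bus=[BusRdX,Flush]  L1: P0=M P1=I P2=I  mem[L1]=97
14. P0: store L1 := 71  bus=[-]  L1: P0=M P1=I P2=I  mem[L1]=97
15. P2: store L4 := 56  bus=[BusRdX]  L4: P0=I P1=I P2=M  mem[L4]=40
16. P0: load  L1  bus=[-]  L1: P0=M P1=I P2=I  mem[L1]=97
17. P1: load  L5  bus=[BusRd]  L5: P0=I P1=S P2=I  mem[L5]=80
18. P1: load  L3  bus=[BusRd]  L3: P0=I P1=S P2=S  mem[L3]=80
19. P0: load  L1  bus=[-]  L1: P0=M P1=I P2=I  mem[L1]=97
20. P0: load  L3  bus=[BusRd]  L3: P0=S P1=S P2=S  mem[L3]=80
21. P1: load  L1  bus=[BusRd,Flush]  L1: P0=S P1=S P2=I  mem[L1]=71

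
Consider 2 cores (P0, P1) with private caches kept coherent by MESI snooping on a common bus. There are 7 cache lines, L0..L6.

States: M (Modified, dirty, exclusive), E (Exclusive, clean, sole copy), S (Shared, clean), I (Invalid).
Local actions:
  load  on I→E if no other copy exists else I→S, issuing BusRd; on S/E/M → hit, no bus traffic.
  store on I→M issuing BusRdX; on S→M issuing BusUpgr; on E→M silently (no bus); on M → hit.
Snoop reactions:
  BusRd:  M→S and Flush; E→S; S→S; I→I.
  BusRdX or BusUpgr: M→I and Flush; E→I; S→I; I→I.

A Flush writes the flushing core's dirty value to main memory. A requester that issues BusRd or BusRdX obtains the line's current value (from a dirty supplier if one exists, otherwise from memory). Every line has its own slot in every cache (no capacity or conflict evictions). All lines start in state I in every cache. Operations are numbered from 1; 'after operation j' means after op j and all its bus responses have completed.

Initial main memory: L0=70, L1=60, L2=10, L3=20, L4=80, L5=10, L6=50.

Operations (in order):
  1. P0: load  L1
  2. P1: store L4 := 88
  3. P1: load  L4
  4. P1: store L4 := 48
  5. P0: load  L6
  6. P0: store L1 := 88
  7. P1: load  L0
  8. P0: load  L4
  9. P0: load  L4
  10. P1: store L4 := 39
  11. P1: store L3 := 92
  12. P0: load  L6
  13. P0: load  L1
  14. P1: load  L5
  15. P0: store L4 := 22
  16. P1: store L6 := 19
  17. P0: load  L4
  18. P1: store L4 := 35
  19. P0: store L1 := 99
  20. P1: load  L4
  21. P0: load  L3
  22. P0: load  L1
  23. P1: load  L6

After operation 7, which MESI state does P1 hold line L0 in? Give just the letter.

[1] P0: load  L1 | P0:E(60), P1:I | bus: BusRd
[2] P1: store L4 := 88 | P0:I, P1:M(88) | bus: BusRdX
[3] P1: load  L4 | P0:I, P1:M(88) | bus: none
[4] P1: store L4 := 48 | P0:I, P1:M(48) | bus: none
[5] P0: load  L6 | P0:E(50), P1:I | bus: BusRd
[6] P0: store L1 := 88 | P0:M(88), P1:I | bus: none
[7] P1: load  L0 | P0:I, P1:E(70) | bus: BusRd
[8] P0: load  L4 | P0:S(48), P1:S(48) | bus: BusRd,Flush
[9] P0: load  L4 | P0:S(48), P1:S(48) | bus: none
[10] P1: store L4 := 39 | P0:I, P1:M(39) | bus: BusUpgr
[11] P1: store L3 := 92 | P0:I, P1:M(92) | bus: BusRdX
[12] P0: load  L6 | P0:E(50), P1:I | bus: none
[13] P0: load  L1 | P0:M(88), P1:I | bus: none
[14] P1: load  L5 | P0:I, P1:E(10) | bus: BusRd
[15] P0: store L4 := 22 | P0:M(22), P1:I | bus: BusRdX,Flush
[16] P1: store L6 := 19 | P0:I, P1:M(19) | bus: BusRdX
[17] P0: load  L4 | P0:M(22), P1:I | bus: none
[18] P1: store L4 := 35 | P0:I, P1:M(35) | bus: BusRdX,Flush
[19] P0: store L1 := 99 | P0:M(99), P1:I | bus: none
[20] P1: load  L4 | P0:I, P1:M(35) | bus: none
[21] P0: load  L3 | P0:S(92), P1:S(92) | bus: BusRd,Flush
[22] P0: load  L1 | P0:M(99), P1:I | bus: none
[23] P1: load  L6 | P0:I, P1:M(19) | bus: none

state = E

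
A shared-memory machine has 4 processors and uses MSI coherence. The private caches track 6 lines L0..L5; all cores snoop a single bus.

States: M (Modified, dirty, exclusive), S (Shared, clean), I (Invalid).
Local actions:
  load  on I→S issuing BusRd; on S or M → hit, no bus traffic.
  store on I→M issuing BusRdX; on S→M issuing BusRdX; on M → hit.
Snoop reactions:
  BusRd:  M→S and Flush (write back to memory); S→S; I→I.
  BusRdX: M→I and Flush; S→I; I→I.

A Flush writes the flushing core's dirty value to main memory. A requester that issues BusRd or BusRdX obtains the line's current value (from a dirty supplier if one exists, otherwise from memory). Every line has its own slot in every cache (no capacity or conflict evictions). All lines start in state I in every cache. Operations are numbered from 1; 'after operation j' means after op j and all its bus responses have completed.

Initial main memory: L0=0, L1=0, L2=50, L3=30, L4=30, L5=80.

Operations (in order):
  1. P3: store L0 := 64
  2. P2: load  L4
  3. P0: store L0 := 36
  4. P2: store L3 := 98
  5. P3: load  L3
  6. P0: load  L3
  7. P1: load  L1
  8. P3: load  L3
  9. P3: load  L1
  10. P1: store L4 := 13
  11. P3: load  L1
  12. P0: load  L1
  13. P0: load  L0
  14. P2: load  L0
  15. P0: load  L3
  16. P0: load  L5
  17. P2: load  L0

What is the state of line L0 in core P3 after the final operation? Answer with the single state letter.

state = I

  op1 P3: store L0 := 64 → I/I/I/M on L0; bus BusRdX; mem=0
  op2 P2: load  L4 → I/I/S/I on L4; bus BusRd; mem=30
  op3 P0: store L0 := 36 → M/I/I/I on L0; bus BusRdX Flush; mem=64
  op4 P2: store L3 := 98 → I/I/M/I on L3; bus BusRdX; mem=30
  op5 P3: load  L3 → I/I/S/S on L3; bus BusRd Flush; mem=98
  op6 P0: load  L3 → S/I/S/S on L3; bus BusRd; mem=98
  op7 P1: load  L1 → I/S/I/I on L1; bus BusRd; mem=0
  op8 P3: load  L3 → S/I/S/S on L3; bus (none); mem=98
  op9 P3: load  L1 → I/S/I/S on L1; bus BusRd; mem=0
  op10 P1: store L4 := 13 → I/M/I/I on L4; bus BusRdX; mem=30
  op11 P3: load  L1 → I/S/I/S on L1; bus (none); mem=0
  op12 P0: load  L1 → S/S/I/S on L1; bus BusRd; mem=0
  op13 P0: load  L0 → M/I/I/I on L0; bus (none); mem=64
  op14 P2: load  L0 → S/I/S/I on L0; bus BusRd Flush; mem=36
  op15 P0: load  L3 → S/I/S/S on L3; bus (none); mem=98
  op16 P0: load  L5 → S/I/I/I on L5; bus BusRd; mem=80
  op17 P2: load  L0 → S/I/S/I on L0; bus (none); mem=36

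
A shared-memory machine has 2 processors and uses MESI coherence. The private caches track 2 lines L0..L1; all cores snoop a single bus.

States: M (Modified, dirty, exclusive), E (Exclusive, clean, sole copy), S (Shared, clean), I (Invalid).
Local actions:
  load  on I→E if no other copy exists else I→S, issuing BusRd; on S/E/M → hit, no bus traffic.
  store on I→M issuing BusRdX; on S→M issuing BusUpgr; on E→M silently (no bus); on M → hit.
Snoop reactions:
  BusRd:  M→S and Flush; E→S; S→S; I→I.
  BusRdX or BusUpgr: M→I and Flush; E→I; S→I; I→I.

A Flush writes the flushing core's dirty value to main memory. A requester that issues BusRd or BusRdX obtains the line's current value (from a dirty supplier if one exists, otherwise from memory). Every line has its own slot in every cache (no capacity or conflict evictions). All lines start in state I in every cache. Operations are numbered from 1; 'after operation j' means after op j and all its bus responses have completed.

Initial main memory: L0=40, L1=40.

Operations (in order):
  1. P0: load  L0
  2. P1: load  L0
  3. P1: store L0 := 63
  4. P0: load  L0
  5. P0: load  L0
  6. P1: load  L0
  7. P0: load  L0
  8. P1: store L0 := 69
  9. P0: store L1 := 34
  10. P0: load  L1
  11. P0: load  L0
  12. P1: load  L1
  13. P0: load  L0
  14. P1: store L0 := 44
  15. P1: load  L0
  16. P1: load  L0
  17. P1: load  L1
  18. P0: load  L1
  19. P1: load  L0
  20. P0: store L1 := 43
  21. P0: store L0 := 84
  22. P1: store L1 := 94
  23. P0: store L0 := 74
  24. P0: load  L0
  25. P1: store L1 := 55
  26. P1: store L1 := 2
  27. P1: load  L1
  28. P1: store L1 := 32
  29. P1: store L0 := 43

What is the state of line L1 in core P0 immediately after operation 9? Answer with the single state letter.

state = M

step 1: P0: load  L0  ⟶  EI  (L0)  txn=BusRd  M[L0]=40
step 2: P1: load  L0  ⟶  SS  (L0)  txn=BusRd  M[L0]=40
step 3: P1: store L0 := 63  ⟶  IM  (L0)  txn=BusUpgr  M[L0]=40
step 4: P0: load  L0  ⟶  SS  (L0)  txn=BusRd+Flush  M[L0]=63
step 5: P0: load  L0  ⟶  SS  (L0)  txn=∅  M[L0]=63
step 6: P1: load  L0  ⟶  SS  (L0)  txn=∅  M[L0]=63
step 7: P0: load  L0  ⟶  SS  (L0)  txn=∅  M[L0]=63
step 8: P1: store L0 := 69  ⟶  IM  (L0)  txn=BusUpgr  M[L0]=63
step 9: P0: store L1 := 34  ⟶  MI  (L1)  txn=BusRdX  M[L1]=40
step 10: P0: load  L1  ⟶  MI  (L1)  txn=∅  M[L1]=40
step 11: P0: load  L0  ⟶  SS  (L0)  txn=BusRd+Flush  M[L0]=69
step 12: P1: load  L1  ⟶  SS  (L1)  txn=BusRd+Flush  M[L1]=34
step 13: P0: load  L0  ⟶  SS  (L0)  txn=∅  M[L0]=69
step 14: P1: store L0 := 44  ⟶  IM  (L0)  txn=BusUpgr  M[L0]=69
step 15: P1: load  L0  ⟶  IM  (L0)  txn=∅  M[L0]=69
step 16: P1: load  L0  ⟶  IM  (L0)  txn=∅  M[L0]=69
step 17: P1: load  L1  ⟶  SS  (L1)  txn=∅  M[L1]=34
step 18: P0: load  L1  ⟶  SS  (L1)  txn=∅  M[L1]=34
step 19: P1: load  L0  ⟶  IM  (L0)  txn=∅  M[L0]=69
step 20: P0: store L1 := 43  ⟶  MI  (L1)  txn=BusUpgr  M[L1]=34
step 21: P0: store L0 := 84  ⟶  MI  (L0)  txn=BusRdX+Flush  M[L0]=44
step 22: P1: store L1 := 94  ⟶  IM  (L1)  txn=BusRdX+Flush  M[L1]=43
step 23: P0: store L0 := 74  ⟶  MI  (L0)  txn=∅  M[L0]=44
step 24: P0: load  L0  ⟶  MI  (L0)  txn=∅  M[L0]=44
step 25: P1: store L1 := 55  ⟶  IM  (L1)  txn=∅  M[L1]=43
step 26: P1: store L1 := 2  ⟶  IM  (L1)  txn=∅  M[L1]=43
step 27: P1: load  L1  ⟶  IM  (L1)  txn=∅  M[L1]=43
step 28: P1: store L1 := 32  ⟶  IM  (L1)  txn=∅  M[L1]=43
step 29: P1: store L0 := 43  ⟶  IM  (L0)  txn=BusRdX+Flush  M[L0]=74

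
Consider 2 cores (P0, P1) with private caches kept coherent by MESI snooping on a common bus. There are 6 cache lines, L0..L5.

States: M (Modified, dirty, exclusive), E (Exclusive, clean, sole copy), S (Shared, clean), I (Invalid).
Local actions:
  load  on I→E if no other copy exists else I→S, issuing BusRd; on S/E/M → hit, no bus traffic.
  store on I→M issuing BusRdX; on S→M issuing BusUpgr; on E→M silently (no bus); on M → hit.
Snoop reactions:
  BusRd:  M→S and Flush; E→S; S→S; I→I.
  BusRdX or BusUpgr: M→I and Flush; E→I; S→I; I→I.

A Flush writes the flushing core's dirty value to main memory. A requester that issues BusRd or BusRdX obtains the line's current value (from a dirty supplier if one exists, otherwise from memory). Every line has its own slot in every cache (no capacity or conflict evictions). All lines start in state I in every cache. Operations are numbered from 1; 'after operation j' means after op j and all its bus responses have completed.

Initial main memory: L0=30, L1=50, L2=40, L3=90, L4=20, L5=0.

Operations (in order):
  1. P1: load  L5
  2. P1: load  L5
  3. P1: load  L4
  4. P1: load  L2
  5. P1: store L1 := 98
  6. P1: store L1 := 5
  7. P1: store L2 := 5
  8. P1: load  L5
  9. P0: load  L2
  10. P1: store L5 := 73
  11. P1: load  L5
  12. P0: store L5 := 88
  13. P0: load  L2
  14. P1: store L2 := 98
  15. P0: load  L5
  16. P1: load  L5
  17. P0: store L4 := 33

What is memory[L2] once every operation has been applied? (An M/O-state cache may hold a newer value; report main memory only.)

  op1 P1: load  L5 → I/E on L5; bus BusRd; mem=0
  op2 P1: load  L5 → I/E on L5; bus (none); mem=0
  op3 P1: load  L4 → I/E on L4; bus BusRd; mem=20
  op4 P1: load  L2 → I/E on L2; bus BusRd; mem=40
  op5 P1: store L1 := 98 → I/M on L1; bus BusRdX; mem=50
  op6 P1: store L1 := 5 → I/M on L1; bus (none); mem=50
  op7 P1: store L2 := 5 → I/M on L2; bus (none); mem=40
  op8 P1: load  L5 → I/E on L5; bus (none); mem=0
  op9 P0: load  L2 → S/S on L2; bus BusRd Flush; mem=5
  op10 P1: store L5 := 73 → I/M on L5; bus (none); mem=0
  op11 P1: load  L5 → I/M on L5; bus (none); mem=0
  op12 P0: store L5 := 88 → M/I on L5; bus BusRdX Flush; mem=73
  op13 P0: load  L2 → S/S on L2; bus (none); mem=5
  op14 P1: store L2 := 98 → I/M on L2; bus BusUpgr; mem=5
  op15 P0: load  L5 → M/I on L5; bus (none); mem=73
  op16 P1: load  L5 → S/S on L5; bus BusRd Flush; mem=88
  op17 P0: store L4 := 33 → M/I on L4; bus BusRdX; mem=20

memory[L2] = 5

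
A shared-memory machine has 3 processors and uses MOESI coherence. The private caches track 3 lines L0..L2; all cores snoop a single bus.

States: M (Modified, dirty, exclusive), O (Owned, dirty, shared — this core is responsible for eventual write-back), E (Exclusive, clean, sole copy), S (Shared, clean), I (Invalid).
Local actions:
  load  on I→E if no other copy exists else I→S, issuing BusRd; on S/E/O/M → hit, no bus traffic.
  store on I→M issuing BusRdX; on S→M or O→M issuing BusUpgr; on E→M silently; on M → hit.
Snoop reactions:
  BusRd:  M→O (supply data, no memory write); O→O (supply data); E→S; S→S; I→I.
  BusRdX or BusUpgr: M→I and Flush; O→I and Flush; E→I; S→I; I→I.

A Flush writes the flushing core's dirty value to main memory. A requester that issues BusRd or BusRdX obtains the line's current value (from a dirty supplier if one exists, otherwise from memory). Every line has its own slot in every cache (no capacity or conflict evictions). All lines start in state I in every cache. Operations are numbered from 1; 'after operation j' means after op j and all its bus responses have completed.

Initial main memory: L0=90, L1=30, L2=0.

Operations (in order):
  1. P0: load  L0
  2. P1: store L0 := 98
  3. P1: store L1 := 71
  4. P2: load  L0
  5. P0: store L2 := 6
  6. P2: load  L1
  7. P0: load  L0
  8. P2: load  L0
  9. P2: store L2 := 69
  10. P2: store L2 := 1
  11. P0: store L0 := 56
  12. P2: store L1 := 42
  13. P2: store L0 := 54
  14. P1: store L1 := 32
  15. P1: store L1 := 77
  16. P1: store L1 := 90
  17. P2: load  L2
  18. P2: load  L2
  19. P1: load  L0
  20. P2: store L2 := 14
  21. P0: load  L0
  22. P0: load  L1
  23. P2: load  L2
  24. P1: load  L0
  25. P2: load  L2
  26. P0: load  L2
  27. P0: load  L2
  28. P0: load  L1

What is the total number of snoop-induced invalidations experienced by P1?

  op1 P0: load  L0 → E/I/I on L0; bus BusRd; mem=90
  op2 P1: store L0 := 98 → I/M/I on L0; bus BusRdX; mem=90
  op3 P1: store L1 := 71 → I/M/I on L1; bus BusRdX; mem=30
  op4 P2: load  L0 → I/O/S on L0; bus BusRd; mem=90
  op5 P0: store L2 := 6 → M/I/I on L2; bus BusRdX; mem=0
  op6 P2: load  L1 → I/O/S on L1; bus BusRd; mem=30
  op7 P0: load  L0 → S/O/S on L0; bus BusRd; mem=90
  op8 P2: load  L0 → S/O/S on L0; bus (none); mem=90
  op9 P2: store L2 := 69 → I/I/M on L2; bus BusRdX Flush; mem=6
  op10 P2: store L2 := 1 → I/I/M on L2; bus (none); mem=6
  op11 P0: store L0 := 56 → M/I/I on L0; bus BusUpgr Flush; mem=98
  op12 P2: store L1 := 42 → I/I/M on L1; bus BusUpgr Flush; mem=71
  op13 P2: store L0 := 54 → I/I/M on L0; bus BusRdX Flush; mem=56
  op14 P1: store L1 := 32 → I/M/I on L1; bus BusRdX Flush; mem=42
  op15 P1: store L1 := 77 → I/M/I on L1; bus (none); mem=42
  op16 P1: store L1 := 90 → I/M/I on L1; bus (none); mem=42
  op17 P2: load  L2 → I/I/M on L2; bus (none); mem=6
  op18 P2: load  L2 → I/I/M on L2; bus (none); mem=6
  op19 P1: load  L0 → I/S/O on L0; bus BusRd; mem=56
  op20 P2: store L2 := 14 → I/I/M on L2; bus (none); mem=6
  op21 P0: load  L0 → S/S/O on L0; bus BusRd; mem=56
  op22 P0: load  L1 → S/O/I on L1; bus BusRd; mem=42
  op23 P2: load  L2 → I/I/M on L2; bus (none); mem=6
  op24 P1: load  L0 → S/S/O on L0; bus (none); mem=56
  op25 P2: load  L2 → I/I/M on L2; bus (none); mem=6
  op26 P0: load  L2 → S/I/O on L2; bus BusRd; mem=6
  op27 P0: load  L2 → S/I/O on L2; bus (none); mem=6
  op28 P0: load  L1 → S/O/I on L1; bus (none); mem=42

invalidations = 2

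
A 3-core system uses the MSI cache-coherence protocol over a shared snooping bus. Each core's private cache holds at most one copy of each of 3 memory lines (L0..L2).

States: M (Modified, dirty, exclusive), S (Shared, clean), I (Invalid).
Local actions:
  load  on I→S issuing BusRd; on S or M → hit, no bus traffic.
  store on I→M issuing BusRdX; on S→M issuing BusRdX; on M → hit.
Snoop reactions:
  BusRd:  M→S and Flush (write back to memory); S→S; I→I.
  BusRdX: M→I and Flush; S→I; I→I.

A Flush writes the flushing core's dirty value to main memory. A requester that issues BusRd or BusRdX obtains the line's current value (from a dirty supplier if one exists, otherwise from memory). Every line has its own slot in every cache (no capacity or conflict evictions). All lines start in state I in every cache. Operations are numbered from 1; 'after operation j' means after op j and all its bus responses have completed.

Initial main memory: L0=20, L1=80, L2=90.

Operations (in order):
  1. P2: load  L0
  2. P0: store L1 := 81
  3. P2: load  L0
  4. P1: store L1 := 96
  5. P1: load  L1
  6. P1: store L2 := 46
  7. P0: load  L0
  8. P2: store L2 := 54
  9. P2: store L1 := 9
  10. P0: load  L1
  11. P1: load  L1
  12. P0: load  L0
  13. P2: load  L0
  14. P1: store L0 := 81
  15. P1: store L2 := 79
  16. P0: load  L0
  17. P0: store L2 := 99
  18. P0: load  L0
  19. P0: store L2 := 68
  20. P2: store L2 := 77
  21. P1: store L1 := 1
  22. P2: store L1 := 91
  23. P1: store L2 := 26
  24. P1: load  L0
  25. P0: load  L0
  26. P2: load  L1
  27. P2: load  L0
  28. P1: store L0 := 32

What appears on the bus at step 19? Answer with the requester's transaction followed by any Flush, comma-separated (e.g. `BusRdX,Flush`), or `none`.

  op1 P2: load  L0 → I/I/S on L0; bus BusRd; mem=20
  op2 P0: store L1 := 81 → M/I/I on L1; bus BusRdX; mem=80
  op3 P2: load  L0 → I/I/S on L0; bus (none); mem=20
  op4 P1: store L1 := 96 → I/M/I on L1; bus BusRdX Flush; mem=81
  op5 P1: load  L1 → I/M/I on L1; bus (none); mem=81
  op6 P1: store L2 := 46 → I/M/I on L2; bus BusRdX; mem=90
  op7 P0: load  L0 → S/I/S on L0; bus BusRd; mem=20
  op8 P2: store L2 := 54 → I/I/M on L2; bus BusRdX Flush; mem=46
  op9 P2: store L1 := 9 → I/I/M on L1; bus BusRdX Flush; mem=96
  op10 P0: load  L1 → S/I/S on L1; bus BusRd Flush; mem=9
  op11 P1: load  L1 → S/S/S on L1; bus BusRd; mem=9
  op12 P0: load  L0 → S/I/S on L0; bus (none); mem=20
  op13 P2: load  L0 → S/I/S on L0; bus (none); mem=20
  op14 P1: store L0 := 81 → I/M/I on L0; bus BusRdX; mem=20
  op15 P1: store L2 := 79 → I/M/I on L2; bus BusRdX Flush; mem=54
  op16 P0: load  L0 → S/S/I on L0; bus BusRd Flush; mem=81
  op17 P0: store L2 := 99 → M/I/I on L2; bus BusRdX Flush; mem=79
  op18 P0: load  L0 → S/S/I on L0; bus (none); mem=81
  op19 P0: store L2 := 68 → M/I/I on L2; bus (none); mem=79
  op20 P2: store L2 := 77 → I/I/M on L2; bus BusRdX Flush; mem=68
  op21 P1: store L1 := 1 → I/M/I on L1; bus BusRdX; mem=9
  op22 P2: store L1 := 91 → I/I/M on L1; bus BusRdX Flush; mem=1
  op23 P1: store L2 := 26 → I/M/I on L2; bus BusRdX Flush; mem=77
  op24 P1: load  L0 → S/S/I on L0; bus (none); mem=81
  op25 P0: load  L0 → S/S/I on L0; bus (none); mem=81
  op26 P2: load  L1 → I/I/M on L1; bus (none); mem=1
  op27 P2: load  L0 → S/S/S on L0; bus BusRd; mem=81
  op28 P1: store L0 := 32 → I/M/I on L0; bus BusRdX; mem=81

bus = none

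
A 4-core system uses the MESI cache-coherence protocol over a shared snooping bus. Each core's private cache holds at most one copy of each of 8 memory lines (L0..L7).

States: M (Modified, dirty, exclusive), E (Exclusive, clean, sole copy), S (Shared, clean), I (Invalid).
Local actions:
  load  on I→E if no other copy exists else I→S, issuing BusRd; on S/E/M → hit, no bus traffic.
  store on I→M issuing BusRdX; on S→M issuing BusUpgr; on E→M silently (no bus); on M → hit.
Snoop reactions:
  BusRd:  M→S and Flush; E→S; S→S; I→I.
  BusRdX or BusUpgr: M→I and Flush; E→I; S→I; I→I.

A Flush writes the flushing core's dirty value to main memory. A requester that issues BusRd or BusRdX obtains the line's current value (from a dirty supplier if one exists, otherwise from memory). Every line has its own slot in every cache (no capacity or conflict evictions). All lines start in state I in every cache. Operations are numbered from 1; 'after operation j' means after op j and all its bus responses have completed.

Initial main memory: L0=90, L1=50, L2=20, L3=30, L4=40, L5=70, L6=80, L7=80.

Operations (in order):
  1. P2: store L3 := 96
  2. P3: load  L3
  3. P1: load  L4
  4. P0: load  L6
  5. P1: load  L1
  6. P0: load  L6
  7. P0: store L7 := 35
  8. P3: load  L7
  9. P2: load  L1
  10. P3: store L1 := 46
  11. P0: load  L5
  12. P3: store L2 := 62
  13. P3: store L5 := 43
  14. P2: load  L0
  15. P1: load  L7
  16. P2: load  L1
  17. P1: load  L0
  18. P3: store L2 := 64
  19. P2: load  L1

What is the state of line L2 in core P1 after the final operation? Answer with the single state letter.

step 1: P2: store L3 := 96  ⟶  IIMI  (L3)  txn=BusRdX  M[L3]=30
step 2: P3: load  L3  ⟶  IISS  (L3)  txn=BusRd+Flush  M[L3]=96
step 3: P1: load  L4  ⟶  IEII  (L4)  txn=BusRd  M[L4]=40
step 4: P0: load  L6  ⟶  EIII  (L6)  txn=BusRd  M[L6]=80
step 5: P1: load  L1  ⟶  IEII  (L1)  txn=BusRd  M[L1]=50
step 6: P0: load  L6  ⟶  EIII  (L6)  txn=∅  M[L6]=80
step 7: P0: store L7 := 35  ⟶  MIII  (L7)  txn=BusRdX  M[L7]=80
step 8: P3: load  L7  ⟶  SIIS  (L7)  txn=BusRd+Flush  M[L7]=35
step 9: P2: load  L1  ⟶  ISSI  (L1)  txn=BusRd  M[L1]=50
step 10: P3: store L1 := 46  ⟶  IIIM  (L1)  txn=BusRdX  M[L1]=50
step 11: P0: load  L5  ⟶  EIII  (L5)  txn=BusRd  M[L5]=70
step 12: P3: store L2 := 62  ⟶  IIIM  (L2)  txn=BusRdX  M[L2]=20
step 13: P3: store L5 := 43  ⟶  IIIM  (L5)  txn=BusRdX  M[L5]=70
step 14: P2: load  L0  ⟶  IIEI  (L0)  txn=BusRd  M[L0]=90
step 15: P1: load  L7  ⟶  SSIS  (L7)  txn=BusRd  M[L7]=35
step 16: P2: load  L1  ⟶  IISS  (L1)  txn=BusRd+Flush  M[L1]=46
step 17: P1: load  L0  ⟶  ISSI  (L0)  txn=BusRd  M[L0]=90
step 18: P3: store L2 := 64  ⟶  IIIM  (L2)  txn=∅  M[L2]=20
step 19: P2: load  L1  ⟶  IISS  (L1)  txn=∅  M[L1]=46

state = I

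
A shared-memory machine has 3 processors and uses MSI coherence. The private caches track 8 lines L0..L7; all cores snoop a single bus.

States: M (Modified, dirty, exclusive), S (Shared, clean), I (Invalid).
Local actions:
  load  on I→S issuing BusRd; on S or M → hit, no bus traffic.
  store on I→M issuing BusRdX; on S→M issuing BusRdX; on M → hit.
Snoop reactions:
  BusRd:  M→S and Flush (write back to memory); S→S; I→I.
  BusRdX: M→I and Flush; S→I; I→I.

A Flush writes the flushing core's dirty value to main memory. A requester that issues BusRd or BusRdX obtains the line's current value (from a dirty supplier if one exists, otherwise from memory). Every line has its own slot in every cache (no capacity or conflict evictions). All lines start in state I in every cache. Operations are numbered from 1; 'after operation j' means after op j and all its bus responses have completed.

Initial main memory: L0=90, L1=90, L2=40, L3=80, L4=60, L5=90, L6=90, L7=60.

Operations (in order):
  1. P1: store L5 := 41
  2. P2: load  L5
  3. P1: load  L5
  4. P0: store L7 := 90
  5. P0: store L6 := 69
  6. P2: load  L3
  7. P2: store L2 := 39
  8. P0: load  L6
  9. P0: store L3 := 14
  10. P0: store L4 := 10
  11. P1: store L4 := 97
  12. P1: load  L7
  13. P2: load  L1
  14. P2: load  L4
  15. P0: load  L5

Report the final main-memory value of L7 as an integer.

1. P1: store L5 := 41  bus=[BusRdX]  L5: P0=I P1=M P2=I  mem[L5]=90
2. P2: load  L5  bus=[BusRd,Flush]  L5: P0=I P1=S P2=S  mem[L5]=41
3. P1: load  L5  bus=[-]  L5: P0=I P1=S P2=S  mem[L5]=41
4. P0: store L7 := 90  bus=[BusRdX]  L7: P0=M P1=I P2=I  mem[L7]=60
5. P0: store L6 := 69  bus=[BusRdX]  L6: P0=M P1=I P2=I  mem[L6]=90
6. P2: load  L3  bus=[BusRd]  L3: P0=I P1=I P2=S  mem[L3]=80
7. P2: store L2 := 39  bus=[BusRdX]  L2: P0=I P1=I P2=M  mem[L2]=40
8. P0: load  L6  bus=[-]  L6: P0=M P1=I P2=I  mem[L6]=90
9. P0: store L3 := 14  bus=[BusRdX]  L3: P0=M P1=I P2=I  mem[L3]=80
10. P0: store L4 := 10  bus=[BusRdX]  L4: P0=M P1=I P2=I  mem[L4]=60
11. P1: store L4 := 97  bus=[BusRdX,Flush]  L4: P0=I P1=M P2=I  mem[L4]=10
12. P1: load  L7  bus=[BusRd,Flush]  L7: P0=S P1=S P2=I  mem[L7]=90
13. P2: load  L1  bus=[BusRd]  L1: P0=I P1=I P2=S  mem[L1]=90
14. P2: load  L4  bus=[BusRd,Flush]  L4: P0=I P1=S P2=S  mem[L4]=97
15. P0: load  L5  bus=[BusRd]  L5: P0=S P1=S P2=S  mem[L5]=41

memory[L7] = 90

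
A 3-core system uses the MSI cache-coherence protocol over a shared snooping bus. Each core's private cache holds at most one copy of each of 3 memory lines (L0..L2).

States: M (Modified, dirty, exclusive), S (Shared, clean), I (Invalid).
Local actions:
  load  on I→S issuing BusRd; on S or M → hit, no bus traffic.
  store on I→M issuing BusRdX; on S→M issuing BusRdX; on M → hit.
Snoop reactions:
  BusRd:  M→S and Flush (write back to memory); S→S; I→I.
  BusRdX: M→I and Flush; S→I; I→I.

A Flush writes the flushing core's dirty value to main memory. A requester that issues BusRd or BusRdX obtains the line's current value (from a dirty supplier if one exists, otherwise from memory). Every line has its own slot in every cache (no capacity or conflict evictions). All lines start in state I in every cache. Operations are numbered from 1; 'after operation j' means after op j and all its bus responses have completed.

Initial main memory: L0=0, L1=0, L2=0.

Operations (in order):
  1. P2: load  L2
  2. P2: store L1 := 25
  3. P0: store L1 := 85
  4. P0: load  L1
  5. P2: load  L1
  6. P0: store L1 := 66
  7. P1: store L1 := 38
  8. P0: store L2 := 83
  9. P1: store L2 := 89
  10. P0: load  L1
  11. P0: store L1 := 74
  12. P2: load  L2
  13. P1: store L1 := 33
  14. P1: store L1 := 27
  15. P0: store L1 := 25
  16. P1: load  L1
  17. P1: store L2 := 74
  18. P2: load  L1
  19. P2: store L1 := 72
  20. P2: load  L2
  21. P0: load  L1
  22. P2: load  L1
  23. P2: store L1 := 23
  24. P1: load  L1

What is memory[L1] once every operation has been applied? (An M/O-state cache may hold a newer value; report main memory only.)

memory[L1] = 23

  op1 P2: load  L2 → I/I/S on L2; bus BusRd; mem=0
  op2 P2: store L1 := 25 → I/I/M on L1; bus BusRdX; mem=0
  op3 P0: store L1 := 85 → M/I/I on L1; bus BusRdX Flush; mem=25
  op4 P0: load  L1 → M/I/I on L1; bus (none); mem=25
  op5 P2: load  L1 → S/I/S on L1; bus BusRd Flush; mem=85
  op6 P0: store L1 := 66 → M/I/I on L1; bus BusRdX; mem=85
  op7 P1: store L1 := 38 → I/M/I on L1; bus BusRdX Flush; mem=66
  op8 P0: store L2 := 83 → M/I/I on L2; bus BusRdX; mem=0
  op9 P1: store L2 := 89 → I/M/I on L2; bus BusRdX Flush; mem=83
  op10 P0: load  L1 → S/S/I on L1; bus BusRd Flush; mem=38
  op11 P0: store L1 := 74 → M/I/I on L1; bus BusRdX; mem=38
  op12 P2: load  L2 → I/S/S on L2; bus BusRd Flush; mem=89
  op13 P1: store L1 := 33 → I/M/I on L1; bus BusRdX Flush; mem=74
  op14 P1: store L1 := 27 → I/M/I on L1; bus (none); mem=74
  op15 P0: store L1 := 25 → M/I/I on L1; bus BusRdX Flush; mem=27
  op16 P1: load  L1 → S/S/I on L1; bus BusRd Flush; mem=25
  op17 P1: store L2 := 74 → I/M/I on L2; bus BusRdX; mem=89
  op18 P2: load  L1 → S/S/S on L1; bus BusRd; mem=25
  op19 P2: store L1 := 72 → I/I/M on L1; bus BusRdX; mem=25
  op20 P2: load  L2 → I/S/S on L2; bus BusRd Flush; mem=74
  op21 P0: load  L1 → S/I/S on L1; bus BusRd Flush; mem=72
  op22 P2: load  L1 → S/I/S on L1; bus (none); mem=72
  op23 P2: store L1 := 23 → I/I/M on L1; bus BusRdX; mem=72
  op24 P1: load  L1 → I/S/S on L1; bus BusRd Flush; mem=23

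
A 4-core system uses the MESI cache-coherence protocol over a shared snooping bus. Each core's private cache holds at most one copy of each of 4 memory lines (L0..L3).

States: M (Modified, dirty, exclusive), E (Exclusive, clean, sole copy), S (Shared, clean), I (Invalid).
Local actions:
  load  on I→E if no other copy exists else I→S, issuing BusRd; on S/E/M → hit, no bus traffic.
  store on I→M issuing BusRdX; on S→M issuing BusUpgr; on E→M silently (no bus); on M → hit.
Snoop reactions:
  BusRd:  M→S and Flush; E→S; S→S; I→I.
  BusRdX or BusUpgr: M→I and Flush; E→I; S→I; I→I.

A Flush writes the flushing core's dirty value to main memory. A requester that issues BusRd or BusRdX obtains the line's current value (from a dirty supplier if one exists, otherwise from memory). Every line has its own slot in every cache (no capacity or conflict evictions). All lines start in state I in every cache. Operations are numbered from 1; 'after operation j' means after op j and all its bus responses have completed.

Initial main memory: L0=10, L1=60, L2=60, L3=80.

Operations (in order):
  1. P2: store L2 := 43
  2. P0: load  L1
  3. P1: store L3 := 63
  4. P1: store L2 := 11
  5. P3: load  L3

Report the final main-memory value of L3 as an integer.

memory[L3] = 63

[1] P2: store L2 := 43 | P0:I, P1:I, P2:M(43), P3:I | bus: BusRdX
[2] P0: load  L1 | P0:E(60), P1:I, P2:I, P3:I | bus: BusRd
[3] P1: store L3 := 63 | P0:I, P1:M(63), P2:I, P3:I | bus: BusRdX
[4] P1: store L2 := 11 | P0:I, P1:M(11), P2:I, P3:I | bus: BusRdX,Flush
[5] P3: load  L3 | P0:I, P1:S(63), P2:I, P3:S(63) | bus: BusRd,Flush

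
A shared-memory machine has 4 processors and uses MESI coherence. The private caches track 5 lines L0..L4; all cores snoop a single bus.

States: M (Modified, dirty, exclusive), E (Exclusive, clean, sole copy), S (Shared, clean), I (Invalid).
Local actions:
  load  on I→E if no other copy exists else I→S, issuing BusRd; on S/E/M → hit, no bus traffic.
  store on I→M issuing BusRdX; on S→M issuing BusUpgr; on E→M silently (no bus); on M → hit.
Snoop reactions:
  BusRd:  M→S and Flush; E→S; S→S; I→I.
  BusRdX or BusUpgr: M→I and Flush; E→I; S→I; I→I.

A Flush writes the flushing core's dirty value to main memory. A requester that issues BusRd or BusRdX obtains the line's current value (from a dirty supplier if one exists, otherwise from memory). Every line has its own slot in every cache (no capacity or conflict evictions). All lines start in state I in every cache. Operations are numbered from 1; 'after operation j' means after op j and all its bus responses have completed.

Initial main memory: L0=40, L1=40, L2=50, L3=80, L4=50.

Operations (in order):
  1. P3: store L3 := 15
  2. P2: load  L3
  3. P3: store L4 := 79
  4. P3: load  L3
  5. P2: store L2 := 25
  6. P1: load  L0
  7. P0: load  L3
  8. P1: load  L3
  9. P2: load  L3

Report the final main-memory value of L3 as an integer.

memory[L3] = 15

  op1 P3: store L3 := 15 → I/I/I/M on L3; bus BusRdX; mem=80
  op2 P2: load  L3 → I/I/S/S on L3; bus BusRd Flush; mem=15
  op3 P3: store L4 := 79 → I/I/I/M on L4; bus BusRdX; mem=50
  op4 P3: load  L3 → I/I/S/S on L3; bus (none); mem=15
  op5 P2: store L2 := 25 → I/I/M/I on L2; bus BusRdX; mem=50
  op6 P1: load  L0 → I/E/I/I on L0; bus BusRd; mem=40
  op7 P0: load  L3 → S/I/S/S on L3; bus BusRd; mem=15
  op8 P1: load  L3 → S/S/S/S on L3; bus BusRd; mem=15
  op9 P2: load  L3 → S/S/S/S on L3; bus (none); mem=15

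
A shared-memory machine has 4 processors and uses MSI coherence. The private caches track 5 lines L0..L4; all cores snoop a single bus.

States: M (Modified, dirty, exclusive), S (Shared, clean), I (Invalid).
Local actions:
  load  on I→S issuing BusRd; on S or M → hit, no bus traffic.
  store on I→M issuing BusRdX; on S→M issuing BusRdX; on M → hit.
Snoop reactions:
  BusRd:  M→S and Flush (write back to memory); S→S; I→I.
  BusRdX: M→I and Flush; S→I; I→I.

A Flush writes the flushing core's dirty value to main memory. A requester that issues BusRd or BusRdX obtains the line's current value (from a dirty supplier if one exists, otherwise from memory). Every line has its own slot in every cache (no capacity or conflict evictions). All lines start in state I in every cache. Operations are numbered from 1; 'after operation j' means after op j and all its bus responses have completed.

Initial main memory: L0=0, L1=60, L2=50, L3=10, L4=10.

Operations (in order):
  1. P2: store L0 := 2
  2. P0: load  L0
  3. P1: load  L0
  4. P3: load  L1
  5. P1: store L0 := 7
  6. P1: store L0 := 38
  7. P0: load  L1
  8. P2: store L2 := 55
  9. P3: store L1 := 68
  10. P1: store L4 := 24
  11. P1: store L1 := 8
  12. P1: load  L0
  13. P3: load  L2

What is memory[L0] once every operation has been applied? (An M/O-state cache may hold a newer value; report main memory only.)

step 1: P2: store L0 := 2  ⟶  IIMI  (L0)  txn=BusRdX  M[L0]=0
step 2: P0: load  L0  ⟶  SISI  (L0)  txn=BusRd+Flush  M[L0]=2
step 3: P1: load  L0  ⟶  SSSI  (L0)  txn=BusRd  M[L0]=2
step 4: P3: load  L1  ⟶  IIIS  (L1)  txn=BusRd  M[L1]=60
step 5: P1: store L0 := 7  ⟶  IMII  (L0)  txn=BusRdX  M[L0]=2
step 6: P1: store L0 := 38  ⟶  IMII  (L0)  txn=∅  M[L0]=2
step 7: P0: load  L1  ⟶  SIIS  (L1)  txn=BusRd  M[L1]=60
step 8: P2: store L2 := 55  ⟶  IIMI  (L2)  txn=BusRdX  M[L2]=50
step 9: P3: store L1 := 68  ⟶  IIIM  (L1)  txn=BusRdX  M[L1]=60
step 10: P1: store L4 := 24  ⟶  IMII  (L4)  txn=BusRdX  M[L4]=10
step 11: P1: store L1 := 8  ⟶  IMII  (L1)  txn=BusRdX+Flush  M[L1]=68
step 12: P1: load  L0  ⟶  IMII  (L0)  txn=∅  M[L0]=2
step 13: P3: load  L2  ⟶  IISS  (L2)  txn=BusRd+Flush  M[L2]=55

memory[L0] = 2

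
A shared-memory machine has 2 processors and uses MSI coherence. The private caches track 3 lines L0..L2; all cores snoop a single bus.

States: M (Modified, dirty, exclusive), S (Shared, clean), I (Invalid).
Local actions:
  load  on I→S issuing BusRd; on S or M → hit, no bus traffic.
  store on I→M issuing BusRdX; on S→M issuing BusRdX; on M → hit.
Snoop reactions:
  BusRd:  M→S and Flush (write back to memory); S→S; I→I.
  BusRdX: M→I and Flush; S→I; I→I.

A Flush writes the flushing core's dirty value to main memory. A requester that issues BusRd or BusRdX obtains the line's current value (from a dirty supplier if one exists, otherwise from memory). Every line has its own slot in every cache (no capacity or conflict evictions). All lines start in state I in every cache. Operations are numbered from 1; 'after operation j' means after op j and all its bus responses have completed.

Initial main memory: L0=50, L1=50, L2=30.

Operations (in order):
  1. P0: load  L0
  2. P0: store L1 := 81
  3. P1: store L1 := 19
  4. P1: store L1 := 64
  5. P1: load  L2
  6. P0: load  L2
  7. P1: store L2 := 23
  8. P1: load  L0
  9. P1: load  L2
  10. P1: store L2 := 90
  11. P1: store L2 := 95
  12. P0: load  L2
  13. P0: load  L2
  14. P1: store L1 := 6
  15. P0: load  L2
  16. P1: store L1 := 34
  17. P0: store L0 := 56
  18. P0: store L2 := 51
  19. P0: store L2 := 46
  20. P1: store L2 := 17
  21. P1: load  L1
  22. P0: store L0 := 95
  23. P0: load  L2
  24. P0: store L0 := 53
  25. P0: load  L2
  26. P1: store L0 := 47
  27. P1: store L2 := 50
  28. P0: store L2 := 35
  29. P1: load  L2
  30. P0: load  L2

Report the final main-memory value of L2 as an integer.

1. P0: load  L0  bus=[BusRd]  L0: P0=S P1=I  mem[L0]=50
2. P0: store L1 := 81  bus=[BusRdX]  L1: P0=M P1=I  mem[L1]=50
3. P1: store L1 := 19  bus=[BusRdX,Flush]  L1: P0=I P1=M  mem[L1]=81
4. P1: store L1 := 64  bus=[-]  L1: P0=I P1=M  mem[L1]=81
5. P1: load  L2  bus=[BusRd]  L2: P0=I P1=S  mem[L2]=30
6. P0: load  L2  bus=[BusRd]  L2: P0=S P1=S  mem[L2]=30
7. P1: store L2 := 23  bus=[BusRdX]  L2: P0=I P1=M  mem[L2]=30
8. P1: load  L0  bus=[BusRd]  L0: P0=S P1=S  mem[L0]=50
9. P1: load  L2  bus=[-]  L2: P0=I P1=M  mem[L2]=30
10. P1: store L2 := 90  bus=[-]  L2: P0=I P1=M  mem[L2]=30
11. P1: store L2 := 95  bus=[-]  L2: P0=I P1=M  mem[L2]=30
12. P0: load  L2  bus=[BusRd,Flush]  L2: P0=S P1=S  mem[L2]=95
13. P0: load  L2  bus=[-]  L2: P0=S P1=S  mem[L2]=95
14. P1: store L1 := 6  bus=[-]  L1: P0=I P1=M  mem[L1]=81
15. P0: load  L2  bus=[-]  L2: P0=S P1=S  mem[L2]=95
16. P1: store L1 := 34  bus=[-]  L1: P0=I P1=M  mem[L1]=81
17. P0: store L0 := 56  bus=[BusRdX]  L0: P0=M P1=I  mem[L0]=50
18. P0: store L2 := 51  bus=[BusRdX]  L2: P0=M P1=I  mem[L2]=95
19. P0: store L2 := 46  bus=[-]  L2: P0=M P1=I  mem[L2]=95
20. P1: store L2 := 17  bus=[BusRdX,Flush]  L2: P0=I P1=M  mem[L2]=46
21. P1: load  L1  bus=[-]  L1: P0=I P1=M  mem[L1]=81
22. P0: store L0 := 95  bus=[-]  L0: P0=M P1=I  mem[L0]=50
23. P0: load  L2  bus=[BusRd,Flush]  L2: P0=S P1=S  mem[L2]=17
24. P0: store L0 := 53  bus=[-]  L0: P0=M P1=I  mem[L0]=50
25. P0: load  L2  bus=[-]  L2: P0=S P1=S  mem[L2]=17
26. P1: store L0 := 47  bus=[BusRdX,Flush]  L0: P0=I P1=M  mem[L0]=53
27. P1: store L2 := 50  bus=[BusRdX]  L2: P0=I P1=M  mem[L2]=17
28. P0: store L2 := 35  bus=[BusRdX,Flush]  L2: P0=M P1=I  mem[L2]=50
29. P1: load  L2  bus=[BusRd,Flush]  L2: P0=S P1=S  mem[L2]=35
30. P0: load  L2  bus=[-]  L2: P0=S P1=S  mem[L2]=35

memory[L2] = 35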